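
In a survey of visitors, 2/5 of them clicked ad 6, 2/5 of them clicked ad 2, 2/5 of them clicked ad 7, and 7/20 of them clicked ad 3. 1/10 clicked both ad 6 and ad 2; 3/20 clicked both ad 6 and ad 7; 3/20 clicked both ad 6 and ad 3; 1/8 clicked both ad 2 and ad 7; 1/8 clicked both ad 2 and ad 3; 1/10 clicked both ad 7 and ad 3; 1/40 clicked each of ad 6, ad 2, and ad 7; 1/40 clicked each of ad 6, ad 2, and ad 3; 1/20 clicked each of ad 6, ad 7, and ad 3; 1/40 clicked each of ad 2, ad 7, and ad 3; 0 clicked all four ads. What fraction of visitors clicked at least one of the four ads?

P(at least one) = 2/5 + 2/5 + 2/5 + 7/20 − 1/10 − 3/20 − 3/20 − 1/8 − 1/8 − 1/10 + 1/40 + 1/40 + 1/20 + 1/40 − 0 = 37/40

37/40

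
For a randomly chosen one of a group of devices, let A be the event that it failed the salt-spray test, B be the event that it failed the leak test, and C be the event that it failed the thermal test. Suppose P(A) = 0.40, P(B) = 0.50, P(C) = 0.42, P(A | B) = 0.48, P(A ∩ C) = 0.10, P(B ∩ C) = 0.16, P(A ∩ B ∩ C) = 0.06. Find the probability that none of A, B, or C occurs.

0.12

P(A ∩ B) = P(B)·P(A|B) = 0.50 × 0.48 = 0.24
By inclusion–exclusion:
P(A ∪ B ∪ C) = 0.40 + 0.50 + 0.42 − 0.24 − 0.10 − 0.16 + 0.06 = 0.88
P(none) = 1 − 0.88 = 0.12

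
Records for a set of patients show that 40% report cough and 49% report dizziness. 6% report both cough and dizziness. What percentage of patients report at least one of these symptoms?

83%

Apply inclusion-exclusion:
P(≥1) = 40 + 49 − 6 = 83%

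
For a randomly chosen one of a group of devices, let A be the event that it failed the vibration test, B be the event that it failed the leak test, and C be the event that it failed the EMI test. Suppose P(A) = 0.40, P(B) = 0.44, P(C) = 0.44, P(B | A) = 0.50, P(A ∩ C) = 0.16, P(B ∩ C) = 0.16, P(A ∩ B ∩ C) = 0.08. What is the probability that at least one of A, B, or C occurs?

P(A ∩ B) = P(A)·P(B|A) = 0.40 × 0.50 = 0.20
Inclusion–exclusion gives
P(A ∪ B ∪ C) = 0.40 + 0.44 + 0.44 − 0.20 − 0.16 − 0.16 + 0.08 = 0.84

0.84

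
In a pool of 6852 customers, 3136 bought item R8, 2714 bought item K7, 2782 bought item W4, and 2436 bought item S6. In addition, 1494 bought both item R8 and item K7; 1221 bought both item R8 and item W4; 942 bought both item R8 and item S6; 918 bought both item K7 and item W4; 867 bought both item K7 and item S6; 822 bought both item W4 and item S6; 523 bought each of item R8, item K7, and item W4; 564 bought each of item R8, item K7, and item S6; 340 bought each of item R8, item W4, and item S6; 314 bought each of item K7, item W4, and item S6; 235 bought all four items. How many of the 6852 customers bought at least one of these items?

6310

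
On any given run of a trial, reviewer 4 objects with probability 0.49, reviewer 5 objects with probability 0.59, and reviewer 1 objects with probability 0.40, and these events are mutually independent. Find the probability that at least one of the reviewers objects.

0.87454

P(none) = (1 − 0.49) × (1 − 0.59) × (1 − 0.40) = 0.51 × 0.41 × 0.60 = 0.12546
P(at least one) = 1 − 0.12546 = 0.87454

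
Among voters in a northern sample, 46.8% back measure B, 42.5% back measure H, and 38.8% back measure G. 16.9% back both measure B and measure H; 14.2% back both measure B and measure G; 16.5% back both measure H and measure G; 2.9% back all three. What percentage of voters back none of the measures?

P(at least one) = 46.8 + 42.5 + 38.8 − 16.9 − 14.2 − 16.5 + 2.9 = 83.4%
P(none) = 100% − 83.4% = 16.6%

16.6%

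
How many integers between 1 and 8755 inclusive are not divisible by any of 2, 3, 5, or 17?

4377 + 2918 + 1751 + 515 − 1459 − 875 − 257 − 583 − 171 − 103 + 291 + 85 + 51 + 34 − 17 = 6557
8755 − 6557 = 2198

2198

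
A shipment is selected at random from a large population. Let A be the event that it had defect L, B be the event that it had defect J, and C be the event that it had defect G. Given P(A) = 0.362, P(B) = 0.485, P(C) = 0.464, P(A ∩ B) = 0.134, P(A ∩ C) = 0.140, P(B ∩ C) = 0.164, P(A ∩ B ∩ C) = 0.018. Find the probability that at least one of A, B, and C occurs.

0.891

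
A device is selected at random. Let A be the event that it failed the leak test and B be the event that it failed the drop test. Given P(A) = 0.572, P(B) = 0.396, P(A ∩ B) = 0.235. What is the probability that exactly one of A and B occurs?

P(exactly one) = 0.572 + 0.396 − 2·0.235 = 0.498

0.498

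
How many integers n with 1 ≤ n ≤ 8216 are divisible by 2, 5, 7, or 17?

5566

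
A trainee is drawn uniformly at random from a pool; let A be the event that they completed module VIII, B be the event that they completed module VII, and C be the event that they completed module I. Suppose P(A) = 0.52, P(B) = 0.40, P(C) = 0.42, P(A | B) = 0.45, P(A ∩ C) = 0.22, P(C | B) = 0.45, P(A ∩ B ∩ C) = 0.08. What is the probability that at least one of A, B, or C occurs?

0.84

P(A ∩ B) = P(B)·P(A|B) = 0.40 × 0.45 = 0.18
P(B ∩ C) = P(B)·P(C|B) = 0.40 × 0.45 = 0.18
By inclusion-exclusion,
P(A ∪ B ∪ C) = 0.52 + 0.40 + 0.42 − 0.18 − 0.22 − 0.18 + 0.08 = 0.84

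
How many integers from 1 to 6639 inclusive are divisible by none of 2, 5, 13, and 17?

2308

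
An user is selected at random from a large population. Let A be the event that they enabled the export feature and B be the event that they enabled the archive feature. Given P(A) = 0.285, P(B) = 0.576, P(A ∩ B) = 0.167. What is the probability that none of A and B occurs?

0.306

P(A ∪ B) = 0.285 + 0.576 − 0.167 = 0.694
P(none) = 1 − 0.694 = 0.306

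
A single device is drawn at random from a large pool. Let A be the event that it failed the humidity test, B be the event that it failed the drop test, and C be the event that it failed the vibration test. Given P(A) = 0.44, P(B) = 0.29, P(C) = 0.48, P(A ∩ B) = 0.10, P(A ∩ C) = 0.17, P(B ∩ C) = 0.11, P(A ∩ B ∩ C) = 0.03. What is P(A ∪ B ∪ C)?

By inclusion-exclusion,
P(A ∪ B ∪ C) = 0.44 + 0.29 + 0.48 − 0.10 − 0.17 − 0.11 + 0.03 = 0.86

0.86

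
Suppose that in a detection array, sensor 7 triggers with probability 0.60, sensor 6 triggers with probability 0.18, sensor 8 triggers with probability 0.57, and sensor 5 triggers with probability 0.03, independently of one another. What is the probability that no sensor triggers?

0.1368088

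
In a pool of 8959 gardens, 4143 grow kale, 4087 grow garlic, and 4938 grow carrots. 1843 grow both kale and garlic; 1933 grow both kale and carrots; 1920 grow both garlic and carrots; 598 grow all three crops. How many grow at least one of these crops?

8070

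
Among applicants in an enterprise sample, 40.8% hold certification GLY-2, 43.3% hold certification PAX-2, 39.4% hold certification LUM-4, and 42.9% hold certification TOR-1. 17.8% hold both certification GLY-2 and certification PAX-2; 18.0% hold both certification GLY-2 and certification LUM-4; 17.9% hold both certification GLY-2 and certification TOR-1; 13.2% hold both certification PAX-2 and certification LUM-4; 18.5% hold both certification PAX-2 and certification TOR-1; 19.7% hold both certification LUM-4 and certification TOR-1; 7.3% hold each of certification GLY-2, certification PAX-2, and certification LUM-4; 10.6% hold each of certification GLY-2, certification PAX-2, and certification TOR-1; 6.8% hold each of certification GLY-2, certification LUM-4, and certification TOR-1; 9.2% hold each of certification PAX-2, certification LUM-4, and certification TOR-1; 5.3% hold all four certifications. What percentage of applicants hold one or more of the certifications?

89.9%

Inclusion–exclusion gives
P(union) = 40.8 + 43.3 + 39.4 + 42.9 − 17.8 − 18.0 − 17.9 − 13.2 − 18.5 − 19.7 + 7.3 + 10.6 + 6.8 + 9.2 − 5.3 = 89.9%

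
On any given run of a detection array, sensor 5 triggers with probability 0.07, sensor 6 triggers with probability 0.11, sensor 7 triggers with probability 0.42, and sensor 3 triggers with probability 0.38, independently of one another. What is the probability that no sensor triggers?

P(none) = (1 − 0.07) × (1 − 0.11) × (1 − 0.42) × (1 − 0.38) = 0.93 × 0.89 × 0.58 × 0.62 = 0.29764092

0.29764092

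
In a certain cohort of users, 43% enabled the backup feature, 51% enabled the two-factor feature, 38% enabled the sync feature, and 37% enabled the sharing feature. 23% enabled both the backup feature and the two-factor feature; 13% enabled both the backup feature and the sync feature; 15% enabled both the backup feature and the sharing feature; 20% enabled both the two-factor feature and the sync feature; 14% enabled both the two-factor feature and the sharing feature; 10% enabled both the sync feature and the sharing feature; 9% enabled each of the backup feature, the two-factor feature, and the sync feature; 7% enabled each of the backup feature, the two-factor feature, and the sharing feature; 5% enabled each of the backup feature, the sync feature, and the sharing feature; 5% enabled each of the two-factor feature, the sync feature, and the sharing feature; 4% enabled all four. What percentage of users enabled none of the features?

4%

P(≥1) = 43 + 51 + 38 + 37 − 23 − 13 − 15 − 20 − 14 − 10 + 9 + 7 + 5 + 5 − 4 = 96%
P(none) = 100% − 96% = 4%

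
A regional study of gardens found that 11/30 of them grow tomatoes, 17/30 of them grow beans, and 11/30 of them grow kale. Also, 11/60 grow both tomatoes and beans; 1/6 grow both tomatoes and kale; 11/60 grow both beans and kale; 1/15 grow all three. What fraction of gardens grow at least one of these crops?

P(at least one) = 11/30 + 17/30 + 11/30 − 11/60 − 1/6 − 11/60 + 1/15 = 5/6

5/6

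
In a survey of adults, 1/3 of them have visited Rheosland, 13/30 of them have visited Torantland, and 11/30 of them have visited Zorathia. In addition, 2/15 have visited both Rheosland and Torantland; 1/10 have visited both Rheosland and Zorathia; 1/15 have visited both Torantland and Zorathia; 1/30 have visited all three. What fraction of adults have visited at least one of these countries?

13/15

P(union) = 1/3 + 13/30 + 11/30 − 2/15 − 1/10 − 1/15 + 1/30 = 13/15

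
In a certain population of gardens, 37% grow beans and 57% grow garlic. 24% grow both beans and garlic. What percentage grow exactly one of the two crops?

46%

P(exactly one) = 37 + 57 − 2·24 = 46%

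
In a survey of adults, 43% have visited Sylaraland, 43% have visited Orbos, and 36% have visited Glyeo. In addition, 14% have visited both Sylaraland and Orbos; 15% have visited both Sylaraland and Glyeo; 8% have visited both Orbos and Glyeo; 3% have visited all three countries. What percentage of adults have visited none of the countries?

Apply inclusion-exclusion:
P(≥1) = 43 + 43 + 36 − 14 − 15 − 8 + 3 = 88%
P(none) = 100% − 88% = 12%

12%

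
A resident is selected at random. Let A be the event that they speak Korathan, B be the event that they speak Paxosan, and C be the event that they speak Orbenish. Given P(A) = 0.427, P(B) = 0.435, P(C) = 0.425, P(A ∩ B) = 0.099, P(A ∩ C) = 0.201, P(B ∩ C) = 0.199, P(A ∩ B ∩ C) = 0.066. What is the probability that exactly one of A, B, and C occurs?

Using the inclusion–exclusion count for exactly one event:
P(exactly one) = 0.427 + 0.435 + 0.425 − 2·0.099 − 2·0.201 − 2·0.199 + 3·0.066 = 0.487

0.487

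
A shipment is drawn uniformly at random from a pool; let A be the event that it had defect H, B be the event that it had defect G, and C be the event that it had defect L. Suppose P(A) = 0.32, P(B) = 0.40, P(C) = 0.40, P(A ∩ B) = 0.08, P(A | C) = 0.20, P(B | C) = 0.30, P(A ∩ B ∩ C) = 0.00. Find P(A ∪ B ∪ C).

P(A ∩ C) = P(C)·P(A|C) = 0.40 × 0.20 = 0.08
P(B ∩ C) = P(C)·P(B|C) = 0.40 × 0.30 = 0.12
Apply inclusion-exclusion:
P(A ∪ B ∪ C) = 0.32 + 0.40 + 0.40 − 0.08 − 0.08 − 0.12 + 0.00 = 0.84

0.84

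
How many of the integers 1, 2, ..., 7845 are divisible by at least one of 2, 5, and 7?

5155

⌊7845/2⌋ + ⌊7845/5⌋ + ⌊7845/7⌋ − ⌊7845/10⌋ − ⌊7845/14⌋ − ⌊7845/35⌋ + ⌊7845/70⌋ = 3922 + 1569 + 1120 − 784 − 560 − 224 + 112 = 5155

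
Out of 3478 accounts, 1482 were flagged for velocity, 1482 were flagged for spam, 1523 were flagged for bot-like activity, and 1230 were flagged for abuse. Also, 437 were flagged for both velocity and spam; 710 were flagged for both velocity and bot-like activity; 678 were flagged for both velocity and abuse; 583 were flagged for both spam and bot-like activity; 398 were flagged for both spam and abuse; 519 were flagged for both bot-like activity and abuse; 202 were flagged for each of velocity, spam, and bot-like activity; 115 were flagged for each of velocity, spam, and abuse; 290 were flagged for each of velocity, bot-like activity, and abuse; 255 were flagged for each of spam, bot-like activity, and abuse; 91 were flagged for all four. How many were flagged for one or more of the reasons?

3163

Apply inclusion-exclusion:
|at least one| = 1482 + 1482 + 1523 + 1230 − 437 − 710 − 678 − 583 − 398 − 519 + 202 + 115 + 290 + 255 − 91 = 3163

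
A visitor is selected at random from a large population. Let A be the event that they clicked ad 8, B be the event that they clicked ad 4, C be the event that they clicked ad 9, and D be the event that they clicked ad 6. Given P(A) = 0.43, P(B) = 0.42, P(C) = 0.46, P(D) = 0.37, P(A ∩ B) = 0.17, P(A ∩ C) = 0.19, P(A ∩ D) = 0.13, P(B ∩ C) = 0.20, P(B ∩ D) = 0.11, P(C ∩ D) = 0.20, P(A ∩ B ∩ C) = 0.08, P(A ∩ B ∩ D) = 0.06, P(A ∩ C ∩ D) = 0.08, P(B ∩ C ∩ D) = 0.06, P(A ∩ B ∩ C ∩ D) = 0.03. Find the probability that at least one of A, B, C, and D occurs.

0.93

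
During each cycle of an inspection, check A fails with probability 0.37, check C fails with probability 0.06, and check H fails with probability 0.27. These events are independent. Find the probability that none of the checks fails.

0.432306

P(none) = (1 − 0.37) × (1 − 0.06) × (1 − 0.27) = 0.63 × 0.94 × 0.73 = 0.432306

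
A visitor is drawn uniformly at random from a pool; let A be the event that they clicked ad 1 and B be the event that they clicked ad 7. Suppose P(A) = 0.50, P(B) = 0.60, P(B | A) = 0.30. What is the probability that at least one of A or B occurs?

0.95

P(A ∩ B) = P(A)·P(B|A) = 0.50 × 0.30 = 0.15
By inclusion-exclusion,
P(A ∪ B) = 0.50 + 0.60 − 0.15 = 0.95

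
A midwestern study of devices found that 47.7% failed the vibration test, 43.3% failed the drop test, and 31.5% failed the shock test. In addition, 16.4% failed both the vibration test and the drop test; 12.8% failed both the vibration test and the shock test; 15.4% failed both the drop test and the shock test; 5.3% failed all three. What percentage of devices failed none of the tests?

16.8%

By inclusion-exclusion,
P(≥1) = 47.7 + 43.3 + 31.5 − 16.4 − 12.8 − 15.4 + 5.3 = 83.2%
P(none) = 100% − 83.2% = 16.8%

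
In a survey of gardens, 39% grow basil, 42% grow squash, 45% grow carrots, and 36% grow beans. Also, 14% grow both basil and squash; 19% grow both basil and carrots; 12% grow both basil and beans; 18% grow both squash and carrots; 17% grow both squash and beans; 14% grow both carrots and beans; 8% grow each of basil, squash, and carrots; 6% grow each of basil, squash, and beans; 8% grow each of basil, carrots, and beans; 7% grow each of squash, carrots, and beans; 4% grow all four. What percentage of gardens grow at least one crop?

Using inclusion–exclusion:
P(union) = 39 + 42 + 45 + 36 − 14 − 19 − 12 − 18 − 17 − 14 + 8 + 6 + 8 + 7 − 4 = 93%

93%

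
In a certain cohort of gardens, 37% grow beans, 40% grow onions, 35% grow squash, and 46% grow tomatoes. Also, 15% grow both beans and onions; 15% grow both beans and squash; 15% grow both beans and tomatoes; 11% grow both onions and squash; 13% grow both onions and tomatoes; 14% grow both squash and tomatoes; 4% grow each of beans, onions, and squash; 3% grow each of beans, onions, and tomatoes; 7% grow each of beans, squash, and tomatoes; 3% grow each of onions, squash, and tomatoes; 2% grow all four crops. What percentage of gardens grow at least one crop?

90%

P(union) = 37 + 40 + 35 + 46 − 15 − 15 − 15 − 11 − 13 − 14 + 4 + 3 + 7 + 3 − 2 = 90%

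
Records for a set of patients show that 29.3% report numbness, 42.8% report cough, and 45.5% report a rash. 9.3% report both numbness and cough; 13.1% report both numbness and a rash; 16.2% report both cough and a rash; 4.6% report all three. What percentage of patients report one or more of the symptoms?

83.6%

P(at least one) = 29.3 + 42.8 + 45.5 − 9.3 − 13.1 − 16.2 + 4.6 = 83.6%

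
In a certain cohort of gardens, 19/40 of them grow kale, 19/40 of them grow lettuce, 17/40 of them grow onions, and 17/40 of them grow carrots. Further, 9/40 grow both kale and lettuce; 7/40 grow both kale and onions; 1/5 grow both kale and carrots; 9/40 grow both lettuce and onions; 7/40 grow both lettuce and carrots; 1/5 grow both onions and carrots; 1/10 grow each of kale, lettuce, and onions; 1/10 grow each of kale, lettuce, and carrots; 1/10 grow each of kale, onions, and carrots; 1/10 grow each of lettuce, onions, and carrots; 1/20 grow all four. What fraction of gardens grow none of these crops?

Apply inclusion-exclusion:
P(union) = 19/40 + 19/40 + 17/40 + 17/40 − 9/40 − 7/40 − 1/5 − 9/40 − 7/40 − 1/5 + 1/10 + 1/10 + 1/10 + 1/10 − 1/20 = 19/20
P(none) = 1 − 19/20 = 1/20

1/20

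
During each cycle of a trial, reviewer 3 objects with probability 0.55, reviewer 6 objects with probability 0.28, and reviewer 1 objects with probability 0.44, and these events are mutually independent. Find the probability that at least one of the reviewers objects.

P(none) = (1 − 0.55) × (1 − 0.28) × (1 − 0.44) = 0.45 × 0.72 × 0.56 = 0.18144
P(at least one) = 1 − 0.18144 = 0.81856

0.81856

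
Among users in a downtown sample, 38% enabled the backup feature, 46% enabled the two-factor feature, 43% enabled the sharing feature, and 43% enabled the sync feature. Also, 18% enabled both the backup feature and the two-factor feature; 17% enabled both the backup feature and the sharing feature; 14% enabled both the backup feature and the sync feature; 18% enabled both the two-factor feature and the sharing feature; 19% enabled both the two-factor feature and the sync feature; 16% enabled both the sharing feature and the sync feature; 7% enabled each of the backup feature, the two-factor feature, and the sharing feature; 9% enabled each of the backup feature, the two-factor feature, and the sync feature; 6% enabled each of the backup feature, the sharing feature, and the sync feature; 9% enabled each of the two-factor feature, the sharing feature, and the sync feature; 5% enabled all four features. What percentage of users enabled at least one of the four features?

94%

Using inclusion–exclusion:
P(at least one) = 38 + 46 + 43 + 43 − 18 − 17 − 14 − 18 − 19 − 16 + 7 + 9 + 6 + 9 − 5 = 94%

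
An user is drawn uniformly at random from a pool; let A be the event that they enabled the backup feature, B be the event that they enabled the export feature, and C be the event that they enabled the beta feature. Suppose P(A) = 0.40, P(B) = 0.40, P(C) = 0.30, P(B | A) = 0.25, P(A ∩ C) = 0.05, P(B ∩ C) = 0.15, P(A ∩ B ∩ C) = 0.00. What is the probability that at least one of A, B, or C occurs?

P(A ∩ B) = P(A)·P(B|A) = 0.40 × 0.25 = 0.10
Apply inclusion-exclusion:
P(A ∪ B ∪ C) = 0.40 + 0.40 + 0.30 − 0.10 − 0.05 − 0.15 + 0.00 = 0.80

0.80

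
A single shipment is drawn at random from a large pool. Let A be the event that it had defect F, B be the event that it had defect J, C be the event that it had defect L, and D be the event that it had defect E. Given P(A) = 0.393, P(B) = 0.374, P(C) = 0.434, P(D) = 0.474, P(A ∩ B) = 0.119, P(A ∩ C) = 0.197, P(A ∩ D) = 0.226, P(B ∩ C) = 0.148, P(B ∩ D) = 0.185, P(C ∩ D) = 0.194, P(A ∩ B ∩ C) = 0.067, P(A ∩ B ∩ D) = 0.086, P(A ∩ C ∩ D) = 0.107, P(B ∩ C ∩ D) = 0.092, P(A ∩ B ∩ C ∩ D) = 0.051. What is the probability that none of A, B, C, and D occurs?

0.093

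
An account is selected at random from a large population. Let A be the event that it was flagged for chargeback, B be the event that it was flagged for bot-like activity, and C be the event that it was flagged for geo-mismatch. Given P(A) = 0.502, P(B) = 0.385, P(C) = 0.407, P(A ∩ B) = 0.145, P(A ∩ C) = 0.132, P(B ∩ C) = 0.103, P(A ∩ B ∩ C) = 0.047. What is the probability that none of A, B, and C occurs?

0.039

By inclusion-exclusion,
P(A ∪ B ∪ C) = 0.502 + 0.385 + 0.407 − 0.145 − 0.132 − 0.103 + 0.047 = 0.961
P(none) = 1 − 0.961 = 0.039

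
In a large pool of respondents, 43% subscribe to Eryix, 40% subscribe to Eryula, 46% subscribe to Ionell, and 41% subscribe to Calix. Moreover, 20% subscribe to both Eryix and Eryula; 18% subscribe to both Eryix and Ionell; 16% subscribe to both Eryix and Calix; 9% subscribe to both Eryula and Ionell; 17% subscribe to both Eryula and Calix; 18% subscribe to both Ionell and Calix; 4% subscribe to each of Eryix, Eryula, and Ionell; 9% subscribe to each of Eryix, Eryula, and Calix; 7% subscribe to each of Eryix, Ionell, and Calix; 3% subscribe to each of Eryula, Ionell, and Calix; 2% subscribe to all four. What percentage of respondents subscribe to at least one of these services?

P(at least one) = 43 + 40 + 46 + 41 − 20 − 18 − 16 − 9 − 17 − 18 + 4 + 9 + 7 + 3 − 2 = 93%

93%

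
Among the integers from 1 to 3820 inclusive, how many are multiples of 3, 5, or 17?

1903

Apply inclusion-exclusion:
floor(3820/3) + floor(3820/5) + floor(3820/17) − floor(3820/15) − floor(3820/51) − floor(3820/85) + floor(3820/255) = 1273 + 764 + 224 − 254 − 74 − 44 + 14 = 1903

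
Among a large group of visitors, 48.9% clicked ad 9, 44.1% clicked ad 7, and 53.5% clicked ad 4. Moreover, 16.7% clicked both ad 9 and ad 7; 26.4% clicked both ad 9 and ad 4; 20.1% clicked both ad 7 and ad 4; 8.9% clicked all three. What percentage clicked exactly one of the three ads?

46.8%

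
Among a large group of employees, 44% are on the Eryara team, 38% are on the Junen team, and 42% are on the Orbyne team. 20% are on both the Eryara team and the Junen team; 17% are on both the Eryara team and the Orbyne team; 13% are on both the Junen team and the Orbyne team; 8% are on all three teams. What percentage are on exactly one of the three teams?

P(exactly one) = 44 + 38 + 42 − 2·20 − 2·17 − 2·13 + 3·8 = 48%

48%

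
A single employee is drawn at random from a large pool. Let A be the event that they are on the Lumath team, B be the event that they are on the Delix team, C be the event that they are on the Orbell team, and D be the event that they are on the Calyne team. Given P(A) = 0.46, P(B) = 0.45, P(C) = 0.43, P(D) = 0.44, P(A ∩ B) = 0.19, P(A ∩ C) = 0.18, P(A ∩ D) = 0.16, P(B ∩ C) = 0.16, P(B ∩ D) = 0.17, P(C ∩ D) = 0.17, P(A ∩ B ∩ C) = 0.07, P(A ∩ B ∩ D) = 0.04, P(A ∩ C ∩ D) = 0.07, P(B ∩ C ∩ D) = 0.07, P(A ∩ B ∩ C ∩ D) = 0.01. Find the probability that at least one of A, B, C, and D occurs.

P(A ∪ B ∪ C ∪ D) = 0.46 + 0.45 + 0.43 + 0.44 − 0.19 − 0.18 − 0.16 − 0.16 − 0.17 − 0.17 + 0.07 + 0.04 + 0.07 + 0.07 − 0.01 = 0.99

0.99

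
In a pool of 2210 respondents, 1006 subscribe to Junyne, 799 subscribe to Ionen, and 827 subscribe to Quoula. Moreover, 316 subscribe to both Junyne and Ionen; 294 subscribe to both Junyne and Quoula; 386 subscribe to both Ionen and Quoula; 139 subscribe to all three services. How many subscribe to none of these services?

435

By inclusion-exclusion,
|at least one| = 1006 + 799 + 827 − 316 − 294 − 386 + 139 = 1775
None: 2210 − 1775 = 435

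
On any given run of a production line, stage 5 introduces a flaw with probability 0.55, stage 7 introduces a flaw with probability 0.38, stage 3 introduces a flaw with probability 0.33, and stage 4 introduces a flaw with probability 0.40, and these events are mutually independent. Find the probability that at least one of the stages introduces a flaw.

P(none) = (1 − 0.55) × (1 − 0.38) × (1 − 0.33) × (1 − 0.40) = 0.45 × 0.62 × 0.67 × 0.60 = 0.112158
P(at least one) = 1 − 0.112158 = 0.887842

0.887842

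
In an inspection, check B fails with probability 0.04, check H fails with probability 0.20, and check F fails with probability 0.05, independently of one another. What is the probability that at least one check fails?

0.2704

P(none) = (1 − 0.04) × (1 − 0.20) × (1 − 0.05) = 0.96 × 0.80 × 0.95 = 0.7296
P(at least one) = 1 − 0.7296 = 0.2704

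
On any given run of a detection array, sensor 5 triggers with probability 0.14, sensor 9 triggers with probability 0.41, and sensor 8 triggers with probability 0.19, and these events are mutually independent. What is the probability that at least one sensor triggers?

0.589006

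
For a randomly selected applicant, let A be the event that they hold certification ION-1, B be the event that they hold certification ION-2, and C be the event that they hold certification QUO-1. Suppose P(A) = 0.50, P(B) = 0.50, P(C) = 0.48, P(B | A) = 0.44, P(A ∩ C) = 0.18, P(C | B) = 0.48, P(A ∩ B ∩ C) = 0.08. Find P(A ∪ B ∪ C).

P(A ∩ B) = P(A)·P(B|A) = 0.50 × 0.44 = 0.22
P(B ∩ C) = P(B)·P(C|B) = 0.50 × 0.48 = 0.24
By inclusion–exclusion:
P(A ∪ B ∪ C) = 0.50 + 0.50 + 0.48 − 0.22 − 0.18 − 0.24 + 0.08 = 0.92

0.92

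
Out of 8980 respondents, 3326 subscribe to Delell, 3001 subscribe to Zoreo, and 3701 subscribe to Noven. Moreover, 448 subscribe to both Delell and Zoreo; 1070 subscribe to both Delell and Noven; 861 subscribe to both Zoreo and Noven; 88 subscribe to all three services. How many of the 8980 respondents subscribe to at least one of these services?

By inclusion-exclusion,
|union| = 3326 + 3001 + 3701 − 448 − 1070 − 861 + 88 = 7737

7737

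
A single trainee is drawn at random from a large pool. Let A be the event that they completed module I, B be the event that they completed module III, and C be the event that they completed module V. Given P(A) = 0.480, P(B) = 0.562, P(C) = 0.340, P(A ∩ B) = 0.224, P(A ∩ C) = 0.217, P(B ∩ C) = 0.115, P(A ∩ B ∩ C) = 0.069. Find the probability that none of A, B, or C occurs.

0.105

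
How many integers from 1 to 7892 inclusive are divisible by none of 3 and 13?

4857

Inclusion–exclusion gives
⌊7892/3⌋ + ⌊7892/13⌋ − ⌊7892/39⌋ = 2630 + 607 − 202 = 3035
7892 − 3035 = 4857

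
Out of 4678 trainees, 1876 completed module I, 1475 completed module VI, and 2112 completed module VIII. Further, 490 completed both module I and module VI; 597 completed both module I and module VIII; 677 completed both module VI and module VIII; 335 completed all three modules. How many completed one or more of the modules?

4034

Apply inclusion-exclusion:
N(≥1) = 1876 + 1475 + 2112 − 490 − 597 − 677 + 335 = 4034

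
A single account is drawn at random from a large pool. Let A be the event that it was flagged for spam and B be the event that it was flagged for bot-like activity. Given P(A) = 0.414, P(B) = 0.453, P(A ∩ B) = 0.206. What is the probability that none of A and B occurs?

P(A ∪ B) = 0.414 + 0.453 − 0.206 = 0.661
P(none) = 1 − 0.661 = 0.339

0.339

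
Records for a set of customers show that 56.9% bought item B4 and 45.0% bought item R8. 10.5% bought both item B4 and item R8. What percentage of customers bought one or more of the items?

91.4%

Inclusion–exclusion gives
P(≥1) = 56.9 + 45.0 − 10.5 = 91.4%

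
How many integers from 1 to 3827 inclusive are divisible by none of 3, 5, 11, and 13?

1713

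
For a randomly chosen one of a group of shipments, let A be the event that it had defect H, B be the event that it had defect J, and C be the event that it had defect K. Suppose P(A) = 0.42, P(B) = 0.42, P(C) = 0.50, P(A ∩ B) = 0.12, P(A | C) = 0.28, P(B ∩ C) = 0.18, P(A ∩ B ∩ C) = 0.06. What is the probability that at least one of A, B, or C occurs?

P(A ∩ C) = P(C)·P(A|C) = 0.50 × 0.28 = 0.14
By inclusion-exclusion,
P(A ∪ B ∪ C) = 0.42 + 0.42 + 0.50 − 0.12 − 0.14 − 0.18 + 0.06 = 0.96

0.96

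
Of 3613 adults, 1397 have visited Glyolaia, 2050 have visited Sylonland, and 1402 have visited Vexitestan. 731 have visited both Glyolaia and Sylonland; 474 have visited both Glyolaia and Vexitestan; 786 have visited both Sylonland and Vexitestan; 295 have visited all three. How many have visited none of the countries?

460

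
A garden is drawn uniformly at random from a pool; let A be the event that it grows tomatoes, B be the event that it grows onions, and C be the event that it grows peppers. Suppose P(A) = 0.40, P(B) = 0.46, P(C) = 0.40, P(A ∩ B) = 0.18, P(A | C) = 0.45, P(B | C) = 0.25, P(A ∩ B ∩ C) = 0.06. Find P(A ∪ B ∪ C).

P(A ∩ C) = P(C)·P(A|C) = 0.40 × 0.45 = 0.18
P(B ∩ C) = P(C)·P(B|C) = 0.40 × 0.25 = 0.10
Inclusion–exclusion gives
P(A ∪ B ∪ C) = 0.40 + 0.46 + 0.40 − 0.18 − 0.18 − 0.10 + 0.06 = 0.86

0.86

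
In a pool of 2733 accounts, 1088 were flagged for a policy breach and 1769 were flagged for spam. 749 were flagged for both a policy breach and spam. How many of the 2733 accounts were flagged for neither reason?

|at least one| = 1088 + 1769 − 749 = 2108
None: 2733 − 2108 = 625

625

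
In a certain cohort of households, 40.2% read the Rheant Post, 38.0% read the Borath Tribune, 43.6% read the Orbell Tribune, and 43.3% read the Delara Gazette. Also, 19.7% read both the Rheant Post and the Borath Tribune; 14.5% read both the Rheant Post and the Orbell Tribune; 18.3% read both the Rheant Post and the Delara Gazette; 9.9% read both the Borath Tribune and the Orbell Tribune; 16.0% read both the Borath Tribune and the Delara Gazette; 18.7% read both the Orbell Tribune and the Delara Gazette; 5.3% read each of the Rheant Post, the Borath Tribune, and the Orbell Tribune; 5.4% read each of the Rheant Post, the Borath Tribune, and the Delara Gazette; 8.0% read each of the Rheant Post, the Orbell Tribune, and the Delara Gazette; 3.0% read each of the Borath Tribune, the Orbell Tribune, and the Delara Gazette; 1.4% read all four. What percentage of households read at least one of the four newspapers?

P(union) = 40.2 + 38.0 + 43.6 + 43.3 − 19.7 − 14.5 − 18.3 − 9.9 − 16.0 − 18.7 + 5.3 + 5.4 + 8.0 + 3.0 − 1.4 = 88.3%

88.3%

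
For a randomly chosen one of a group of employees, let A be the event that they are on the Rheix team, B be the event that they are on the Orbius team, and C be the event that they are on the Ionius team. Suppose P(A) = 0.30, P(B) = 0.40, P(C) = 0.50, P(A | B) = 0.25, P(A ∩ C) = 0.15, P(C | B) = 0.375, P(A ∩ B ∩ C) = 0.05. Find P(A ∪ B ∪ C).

0.85

P(A ∩ B) = P(B)·P(A|B) = 0.40 × 0.25 = 0.10
P(B ∩ C) = P(B)·P(C|B) = 0.40 × 0.375 = 0.15
Apply inclusion-exclusion:
P(A ∪ B ∪ C) = 0.30 + 0.40 + 0.50 − 0.10 − 0.15 − 0.15 + 0.05 = 0.85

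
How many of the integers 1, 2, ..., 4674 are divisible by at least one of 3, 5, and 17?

⌊4674/3⌋ + ⌊4674/5⌋ + ⌊4674/17⌋ − ⌊4674/15⌋ − ⌊4674/51⌋ − ⌊4674/85⌋ + ⌊4674/255⌋ = 1558 + 934 + 274 − 311 − 91 − 54 + 18 = 2328

2328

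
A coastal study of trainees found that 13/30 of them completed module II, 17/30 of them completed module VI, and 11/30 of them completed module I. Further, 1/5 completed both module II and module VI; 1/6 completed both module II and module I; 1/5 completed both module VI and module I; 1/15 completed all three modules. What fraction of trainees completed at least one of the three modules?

Apply inclusion-exclusion:
P(union) = 13/30 + 17/30 + 11/30 − 1/5 − 1/6 − 1/5 + 1/15 = 13/15

13/15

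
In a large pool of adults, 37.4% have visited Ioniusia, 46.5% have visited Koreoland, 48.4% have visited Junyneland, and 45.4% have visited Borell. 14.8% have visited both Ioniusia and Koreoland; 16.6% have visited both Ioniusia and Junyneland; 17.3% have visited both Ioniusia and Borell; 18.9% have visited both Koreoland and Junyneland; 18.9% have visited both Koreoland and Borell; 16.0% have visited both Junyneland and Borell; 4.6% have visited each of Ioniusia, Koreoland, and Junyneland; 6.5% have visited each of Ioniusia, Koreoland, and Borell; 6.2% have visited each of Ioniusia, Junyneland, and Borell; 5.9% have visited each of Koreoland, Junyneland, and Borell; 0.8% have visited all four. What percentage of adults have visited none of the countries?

2.4%

Apply inclusion-exclusion:
P(union) = 37.4 + 46.5 + 48.4 + 45.4 − 14.8 − 16.6 − 17.3 − 18.9 − 18.9 − 16.0 + 4.6 + 6.5 + 6.2 + 5.9 − 0.8 = 97.6%
P(none) = 100% − 97.6% = 2.4%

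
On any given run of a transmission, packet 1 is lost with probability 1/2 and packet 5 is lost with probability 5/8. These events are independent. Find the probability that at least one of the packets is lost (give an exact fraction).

13/16

P(none) = (1 − 1/2) × (1 − 5/8) = 1/2 × 3/8 = 3/16
P(at least one) = 1 − 3/16 = 13/16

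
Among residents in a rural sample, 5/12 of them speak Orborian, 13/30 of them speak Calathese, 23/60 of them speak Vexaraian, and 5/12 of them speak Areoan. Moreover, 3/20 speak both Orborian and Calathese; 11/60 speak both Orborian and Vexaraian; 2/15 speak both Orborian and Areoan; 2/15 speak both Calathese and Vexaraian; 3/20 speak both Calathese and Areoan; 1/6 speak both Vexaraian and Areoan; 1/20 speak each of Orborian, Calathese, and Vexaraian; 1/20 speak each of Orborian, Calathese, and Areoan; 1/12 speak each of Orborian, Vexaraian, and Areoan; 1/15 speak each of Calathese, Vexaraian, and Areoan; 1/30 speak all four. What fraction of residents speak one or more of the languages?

19/20

Inclusion–exclusion gives
P(union) = 5/12 + 13/30 + 23/60 + 5/12 − 3/20 − 11/60 − 2/15 − 2/15 − 3/20 − 1/6 + 1/20 + 1/20 + 1/12 + 1/15 − 1/30 = 19/20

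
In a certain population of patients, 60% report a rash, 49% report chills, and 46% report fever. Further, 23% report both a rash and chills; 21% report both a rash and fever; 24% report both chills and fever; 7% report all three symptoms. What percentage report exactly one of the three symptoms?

40%

By inclusion–exclusion (exactly-one form):
P(exactly one) = 60 + 49 + 46 − 2·23 − 2·21 − 2·24 + 3·7 = 40%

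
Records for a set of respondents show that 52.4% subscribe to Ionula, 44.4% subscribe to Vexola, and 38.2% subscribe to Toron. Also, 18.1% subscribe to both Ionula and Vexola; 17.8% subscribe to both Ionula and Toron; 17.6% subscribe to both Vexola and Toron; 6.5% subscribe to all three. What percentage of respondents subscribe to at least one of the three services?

By inclusion–exclusion:
P(union) = 52.4 + 44.4 + 38.2 − 18.1 − 17.8 − 17.6 + 6.5 = 88.0%

88.0%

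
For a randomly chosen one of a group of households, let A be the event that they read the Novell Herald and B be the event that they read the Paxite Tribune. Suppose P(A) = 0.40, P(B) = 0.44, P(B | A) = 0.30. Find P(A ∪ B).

0.72

P(A ∩ B) = P(A)·P(B|A) = 0.40 × 0.30 = 0.12
Apply inclusion-exclusion:
P(A ∪ B) = 0.40 + 0.44 − 0.12 = 0.72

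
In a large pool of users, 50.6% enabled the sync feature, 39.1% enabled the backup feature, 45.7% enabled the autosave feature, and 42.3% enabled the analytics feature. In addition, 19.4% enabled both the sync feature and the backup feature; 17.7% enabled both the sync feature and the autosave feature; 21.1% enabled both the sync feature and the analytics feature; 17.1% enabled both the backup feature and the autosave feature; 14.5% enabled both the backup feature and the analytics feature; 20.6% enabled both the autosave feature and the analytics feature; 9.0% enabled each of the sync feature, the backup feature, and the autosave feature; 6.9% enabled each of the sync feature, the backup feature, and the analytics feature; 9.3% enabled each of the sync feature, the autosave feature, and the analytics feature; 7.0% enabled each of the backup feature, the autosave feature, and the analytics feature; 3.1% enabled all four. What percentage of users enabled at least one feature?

By inclusion–exclusion:
P(union) = 50.6 + 39.1 + 45.7 + 42.3 − 19.4 − 17.7 − 21.1 − 17.1 − 14.5 − 20.6 + 9.0 + 6.9 + 9.3 + 7.0 − 3.1 = 96.4%

96.4%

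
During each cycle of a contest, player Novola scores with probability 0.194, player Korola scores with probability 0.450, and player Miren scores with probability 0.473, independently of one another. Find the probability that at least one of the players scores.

P(none) = (1 − 0.194) × (1 − 0.450) × (1 − 0.473) = 0.806 × 0.550 × 0.527 = 0.2336191
P(at least one) = 1 − 0.2336191 = 0.7663809

0.7663809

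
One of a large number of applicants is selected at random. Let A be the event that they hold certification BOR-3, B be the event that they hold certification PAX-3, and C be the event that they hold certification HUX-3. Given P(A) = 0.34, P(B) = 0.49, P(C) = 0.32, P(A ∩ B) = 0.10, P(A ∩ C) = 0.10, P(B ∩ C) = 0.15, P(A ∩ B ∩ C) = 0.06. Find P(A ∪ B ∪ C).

0.86

P(A ∪ B ∪ C) = 0.34 + 0.49 + 0.32 − 0.10 − 0.10 − 0.15 + 0.06 = 0.86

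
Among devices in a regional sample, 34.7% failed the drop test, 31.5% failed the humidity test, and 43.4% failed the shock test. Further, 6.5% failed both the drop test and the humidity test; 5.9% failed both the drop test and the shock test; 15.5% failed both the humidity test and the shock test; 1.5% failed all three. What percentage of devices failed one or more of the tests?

83.2%

Inclusion–exclusion gives
P(≥1) = 34.7 + 31.5 + 43.4 − 6.5 − 5.9 − 15.5 + 1.5 = 83.2%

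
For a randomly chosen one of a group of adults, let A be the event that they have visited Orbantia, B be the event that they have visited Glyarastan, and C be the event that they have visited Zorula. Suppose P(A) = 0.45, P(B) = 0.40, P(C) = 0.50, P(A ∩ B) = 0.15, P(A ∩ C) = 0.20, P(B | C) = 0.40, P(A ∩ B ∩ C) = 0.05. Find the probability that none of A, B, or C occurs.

0.15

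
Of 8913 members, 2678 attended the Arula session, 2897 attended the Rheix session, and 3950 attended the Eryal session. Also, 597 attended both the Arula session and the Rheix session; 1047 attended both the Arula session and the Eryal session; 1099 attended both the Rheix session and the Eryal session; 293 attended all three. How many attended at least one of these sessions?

Using inclusion–exclusion:
|at least one| = 2678 + 2897 + 3950 − 597 − 1047 − 1099 + 293 = 7075

7075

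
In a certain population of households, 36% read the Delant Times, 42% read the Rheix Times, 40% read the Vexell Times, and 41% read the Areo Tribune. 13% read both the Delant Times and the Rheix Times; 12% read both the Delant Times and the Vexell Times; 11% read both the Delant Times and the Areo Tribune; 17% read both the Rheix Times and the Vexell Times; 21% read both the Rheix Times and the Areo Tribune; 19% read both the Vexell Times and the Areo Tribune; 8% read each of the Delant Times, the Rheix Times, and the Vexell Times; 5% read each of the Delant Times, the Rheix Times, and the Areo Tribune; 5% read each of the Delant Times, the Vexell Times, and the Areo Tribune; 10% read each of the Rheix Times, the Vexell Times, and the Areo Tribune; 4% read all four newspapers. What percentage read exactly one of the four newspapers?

By inclusion–exclusion (exactly-one form):
P(exactly one) = 36 + 42 + 40 + 41 − 2·13 − 2·12 − 2·11 − 2·17 − 2·21 − 2·19 + 3·8 + 3·5 + 3·5 + 3·10 − 4·4 = 41%

41%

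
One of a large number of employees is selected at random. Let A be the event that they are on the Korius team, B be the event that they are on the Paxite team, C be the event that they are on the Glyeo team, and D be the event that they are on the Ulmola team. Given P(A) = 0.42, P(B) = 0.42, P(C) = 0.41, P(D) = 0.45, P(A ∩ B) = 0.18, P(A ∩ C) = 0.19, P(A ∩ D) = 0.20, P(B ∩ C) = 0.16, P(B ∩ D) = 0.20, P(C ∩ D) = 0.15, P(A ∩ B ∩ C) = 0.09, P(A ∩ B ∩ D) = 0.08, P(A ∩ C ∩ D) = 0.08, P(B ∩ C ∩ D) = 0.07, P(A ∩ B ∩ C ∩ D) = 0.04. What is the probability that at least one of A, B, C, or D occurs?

By inclusion-exclusion,
P(A ∪ B ∪ C ∪ D) = 0.42 + 0.42 + 0.41 + 0.45 − 0.18 − 0.19 − 0.20 − 0.16 − 0.20 − 0.15 + 0.09 + 0.08 + 0.08 + 0.07 − 0.04 = 0.90

0.90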